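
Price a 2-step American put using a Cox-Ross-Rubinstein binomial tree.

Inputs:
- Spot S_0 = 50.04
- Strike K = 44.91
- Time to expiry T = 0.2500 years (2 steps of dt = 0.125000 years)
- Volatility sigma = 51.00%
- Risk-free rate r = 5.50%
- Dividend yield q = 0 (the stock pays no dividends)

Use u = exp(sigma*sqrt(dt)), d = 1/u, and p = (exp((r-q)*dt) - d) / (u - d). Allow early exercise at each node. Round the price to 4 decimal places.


Answer: Price = V(0,0) = 2.7337

Derivation:
dt = T/N = 0.125000
u = exp(sigma*sqrt(dt)) = 1.197591; d = 1/u = 0.835009
p = (exp((r-q)*dt) - d) / (u - d) = 0.474070
Discount per step: exp(-r*dt) = 0.993149
Stock lattice S(k, i) with i counting down-moves:
  k=0: S(0,0) = 50.0400
  k=1: S(1,0) = 59.9275; S(1,1) = 41.7839
  k=2: S(2,0) = 71.7686; S(2,1) = 50.0400; S(2,2) = 34.8899
Terminal payoffs V(N, i) = max(K - S_T, 0):
  V(2,0) = 0.000000; V(2,1) = 0.000000; V(2,2) = 10.020071
Backward induction: V(k, i) = exp(-r*dt) * [p * V(k+1, i) + (1-p) * V(k+1, i+1)]; then take max(V_cont, immediate exercise) for American.
  V(1,0) = exp(-r*dt) * [p*0.000000 + (1-p)*0.000000] = 0.000000; exercise = 0.000000; V(1,0) = max -> 0.000000
  V(1,1) = exp(-r*dt) * [p*0.000000 + (1-p)*10.020071] = 5.233747; exercise = 3.126127; V(1,1) = max -> 5.233747
  V(0,0) = exp(-r*dt) * [p*0.000000 + (1-p)*5.233747] = 2.733724; exercise = 0.000000; V(0,0) = max -> 2.733724


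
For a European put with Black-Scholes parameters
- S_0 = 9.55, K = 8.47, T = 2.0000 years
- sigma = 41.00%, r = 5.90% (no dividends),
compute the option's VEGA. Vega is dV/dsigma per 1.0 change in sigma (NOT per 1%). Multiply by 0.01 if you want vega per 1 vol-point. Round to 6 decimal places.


d1 = 0.7003990038; d2 = 0.1205714433
phi(d1) = 0.3121667073; exp(-qT) = 1.0000000000; exp(-rT) = 0.8886960526
Vega = S * exp(-qT) * phi(d1) * sqrt(T) = 9.5500 * 1.0000000000 * 0.3121667073 * 1.4142135624 = 4.216042

Answer: Vega = 4.216042


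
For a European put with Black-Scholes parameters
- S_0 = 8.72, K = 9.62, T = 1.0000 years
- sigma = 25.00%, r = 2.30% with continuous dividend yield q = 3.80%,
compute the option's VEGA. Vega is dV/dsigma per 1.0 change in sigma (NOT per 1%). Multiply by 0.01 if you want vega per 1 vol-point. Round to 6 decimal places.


d1 = -0.3279001070; d2 = -0.5779001070
phi(d1) = 0.3780617362; exp(-qT) = 0.9627129409; exp(-rT) = 0.9772624838
Vega = S * exp(-qT) * phi(d1) * sqrt(T) = 8.7200 * 0.9627129409 * 0.3780617362 * 1.0000000000 = 3.173774

Answer: Vega = 3.173774


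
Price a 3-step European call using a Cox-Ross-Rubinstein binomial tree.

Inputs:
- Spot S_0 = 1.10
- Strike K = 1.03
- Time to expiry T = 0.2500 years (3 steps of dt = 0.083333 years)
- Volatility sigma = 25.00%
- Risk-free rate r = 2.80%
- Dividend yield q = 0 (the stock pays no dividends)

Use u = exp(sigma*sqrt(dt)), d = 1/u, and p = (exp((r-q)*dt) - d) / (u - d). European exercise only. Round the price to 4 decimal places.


dt = T/N = 0.083333
u = exp(sigma*sqrt(dt)) = 1.074837; d = 1/u = 0.930374
p = (exp((r-q)*dt) - d) / (u - d) = 0.498136
Discount per step: exp(-r*dt) = 0.997669
Stock lattice S(k, i) with i counting down-moves:
  k=0: S(0,0) = 1.1000
  k=1: S(1,0) = 1.1823; S(1,1) = 1.0234
  k=2: S(2,0) = 1.2708; S(2,1) = 1.1000; S(2,2) = 0.9522
  k=3: S(3,0) = 1.3659; S(3,1) = 1.1823; S(3,2) = 1.0234; S(3,3) = 0.8859
Terminal payoffs V(N, i) = max(S_T - K, 0):
  V(3,0) = 0.335904; V(3,1) = 0.152320; V(3,2) = 0.000000; V(3,3) = 0.000000
Backward induction: V(k, i) = exp(-r*dt) * [p * V(k+1, i) + (1-p) * V(k+1, i+1)].
  V(2,0) = exp(-r*dt) * [p*0.335904 + (1-p)*0.152320] = 0.243202
  V(2,1) = exp(-r*dt) * [p*0.152320 + (1-p)*0.000000] = 0.075699
  V(2,2) = exp(-r*dt) * [p*0.000000 + (1-p)*0.000000] = 0.000000
  V(1,0) = exp(-r*dt) * [p*0.243202 + (1-p)*0.075699] = 0.158768
  V(1,1) = exp(-r*dt) * [p*0.075699 + (1-p)*0.000000] = 0.037621
  V(0,0) = exp(-r*dt) * [p*0.158768 + (1-p)*0.037621] = 0.097740

Answer: Price = V(0,0) = 0.0977


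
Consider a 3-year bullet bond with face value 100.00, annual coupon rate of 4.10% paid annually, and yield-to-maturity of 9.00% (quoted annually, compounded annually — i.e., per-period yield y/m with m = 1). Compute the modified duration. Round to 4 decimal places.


Coupon per period c = face * coupon_rate / m = 4.100000
Periods per year m = 1; per-period yield y/m = 0.090000
Number of cashflows N = 3
Cashflows (t years, CF_t, discount factor 1/(1+y/m)^(m*t), PV):
  t = 1.0000: CF_t = 4.100000, DF = 0.917431, PV = 3.761468
  t = 2.0000: CF_t = 4.100000, DF = 0.841680, PV = 3.450888
  t = 3.0000: CF_t = 104.100000, DF = 0.772183, PV = 80.384300
Price P = sum_t PV_t = 87.596656
First compute Macaulay numerator sum_t t * PV_t:
  t * PV_t at t = 1.0000: 3.761468
  t * PV_t at t = 2.0000: 6.901776
  t * PV_t at t = 3.0000: 241.152901
Macaulay duration D = 251.816145 / 87.596656 = 2.874723
Modified duration = D / (1 + y/m) = 2.874723 / (1 + 0.090000) = 2.637361

Answer: Modified duration = 2.6374


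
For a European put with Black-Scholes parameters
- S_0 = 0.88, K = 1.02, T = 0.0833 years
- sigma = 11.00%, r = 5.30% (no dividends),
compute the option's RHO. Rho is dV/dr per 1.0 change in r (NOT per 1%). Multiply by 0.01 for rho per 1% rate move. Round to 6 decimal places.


d1 = -4.4953232794; d2 = -4.5270711927
phi(d1) = 0.0000163235; exp(-qT) = 1.0000000000; exp(-rT) = 0.9955948313
N(-d2) = 0.9999970097
Rho = -K*T*exp(-rT)*N(-d2) = -1.0200 * 0.0833 * 0.9955948313 * 0.9999970097 = -0.084591

Answer: Rho = -0.084591


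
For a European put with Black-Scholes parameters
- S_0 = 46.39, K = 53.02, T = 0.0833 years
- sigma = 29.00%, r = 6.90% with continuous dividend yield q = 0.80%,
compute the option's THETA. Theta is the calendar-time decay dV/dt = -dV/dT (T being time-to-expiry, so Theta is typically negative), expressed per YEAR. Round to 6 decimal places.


Answer: Theta = 0.036709

Derivation:
d1 = -1.4934605083; d2 = -1.5771595525
phi(d1) = 0.1307915194; exp(-qT) = 0.9993338220; exp(-rT) = 0.9942687864
Theta = -S*exp(-qT)*phi(d1)*sigma/(2*sqrt(T)) + r*K*exp(-rT)*N(-d2) - q*S*exp(-qT)*N(-d1)
N(-d1) = 0.9323416578; N(-d2) = 0.9426205914; sqrt(T) = 0.2886173938
Term 1 = -46.3900 * 0.9993338220 * 0.1307915194 * 0.2900 / (2 * 0.2886173938) = -3.0462114429
Term 2 = 0.0690 * 53.0200 * 0.9942687864 * 0.9426205914 = 3.4287004336
Term 3 = -0.0080 * 46.3900 * 0.9993338220 * 0.9323416578 = -0.3457801314
Theta = -3.0462114429 + (3.4287004336) + (-0.3457801314) = 0.036709


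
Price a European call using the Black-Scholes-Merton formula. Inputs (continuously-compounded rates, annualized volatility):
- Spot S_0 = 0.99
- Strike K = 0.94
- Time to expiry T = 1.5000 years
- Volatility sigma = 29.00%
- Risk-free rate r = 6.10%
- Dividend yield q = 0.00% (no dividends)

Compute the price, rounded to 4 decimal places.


Answer: Price = 0.2067

Derivation:
d1 = (ln(S/K) + (r - q + 0.5*sigma^2) * T) / (sigma * sqrt(T)) = 0.58112052
d2 = d1 - sigma * sqrt(T) = 0.22594450
exp(-rT) = 0.91256132; exp(-qT) = 1.00000000
C = S_0 * exp(-qT) * N(d1) - K * exp(-rT) * N(d2)
N(d1) = 0.71942038; N(d2) = 0.58937771
C = 0.9900 * 1.00000000 * 0.71942038 - 0.9400 * 0.91256132 * 0.58937771 = 0.2067


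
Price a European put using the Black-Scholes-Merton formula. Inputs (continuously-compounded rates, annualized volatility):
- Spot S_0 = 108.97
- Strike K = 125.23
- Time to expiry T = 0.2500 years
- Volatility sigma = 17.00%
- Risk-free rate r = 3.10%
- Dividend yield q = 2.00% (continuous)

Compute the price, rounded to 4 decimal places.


Answer: Price = 16.0638

Derivation:
d1 = (ln(S/K) + (r - q + 0.5*sigma^2) * T) / (sigma * sqrt(T)) = -1.56137567
d2 = d1 - sigma * sqrt(T) = -1.64637567
exp(-rT) = 0.99227995; exp(-qT) = 0.99501248
P = K * exp(-rT) * N(-d2) - S_0 * exp(-qT) * N(-d1)
N(-d1) = 0.94078243; N(-d2) = 0.95015678
P = 125.2300 * 0.99227995 * 0.95015678 - 108.9700 * 0.99501248 * 0.94078243 = 16.0638


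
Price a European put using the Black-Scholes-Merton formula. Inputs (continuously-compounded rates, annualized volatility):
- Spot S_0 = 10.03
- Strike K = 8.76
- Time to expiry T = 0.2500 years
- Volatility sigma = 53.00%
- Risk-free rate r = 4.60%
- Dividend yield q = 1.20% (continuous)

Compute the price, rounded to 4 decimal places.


d1 = (ln(S/K) + (r - q + 0.5*sigma^2) * T) / (sigma * sqrt(T)) = 0.67546112
d2 = d1 - sigma * sqrt(T) = 0.41046112
exp(-rT) = 0.98856587; exp(-qT) = 0.99700450
P = K * exp(-rT) * N(-d2) - S_0 * exp(-qT) * N(-d1)
N(-d1) = 0.24969142; N(-d2) = 0.34073386
P = 8.7600 * 0.98856587 * 0.34073386 - 10.0300 * 0.99700450 * 0.24969142 = 0.4538

Answer: Price = 0.4538


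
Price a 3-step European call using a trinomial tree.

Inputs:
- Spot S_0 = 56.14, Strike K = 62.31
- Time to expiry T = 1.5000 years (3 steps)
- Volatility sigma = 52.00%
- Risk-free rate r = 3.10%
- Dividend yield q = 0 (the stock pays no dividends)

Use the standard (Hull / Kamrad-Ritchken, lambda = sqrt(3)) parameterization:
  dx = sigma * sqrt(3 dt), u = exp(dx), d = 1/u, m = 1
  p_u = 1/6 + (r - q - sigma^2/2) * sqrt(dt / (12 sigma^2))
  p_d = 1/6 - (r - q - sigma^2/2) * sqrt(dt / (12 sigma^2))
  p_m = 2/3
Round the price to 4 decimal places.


dt = T/N = 0.500000; dx = sigma*sqrt(3*dt) = 0.636867
u = exp(dx) = 1.890549; d = 1/u = 0.528947
p_u = 0.125763, p_m = 0.666667, p_d = 0.207570
Discount per step: exp(-r*dt) = 0.984620
Stock lattice S(k, j) with j the centered position index:
  k=0: S(0,+0) = 56.1400
  k=1: S(1,-1) = 29.6951; S(1,+0) = 56.1400; S(1,+1) = 106.1354
  k=2: S(2,-2) = 15.7071; S(2,-1) = 29.6951; S(2,+0) = 56.1400; S(2,+1) = 106.1354; S(2,+2) = 200.6542
  k=3: S(3,-3) = 8.3082; S(3,-2) = 15.7071; S(3,-1) = 29.6951; S(3,+0) = 56.1400; S(3,+1) = 106.1354; S(3,+2) = 200.6542; S(3,+3) = 379.3467
Terminal payoffs V(N, j) = max(S_T - K, 0):
  V(3,-3) = 0.000000; V(3,-2) = 0.000000; V(3,-1) = 0.000000; V(3,+0) = 0.000000; V(3,+1) = 43.825428; V(3,+2) = 138.344242; V(3,+3) = 317.036703
Backward induction: V(k, j) = exp(-r*dt) * [p_u * V(k+1, j+1) + p_m * V(k+1, j) + p_d * V(k+1, j-1)]
  V(2,-2) = exp(-r*dt) * [p_u*0.000000 + p_m*0.000000 + p_d*0.000000] = 0.000000
  V(2,-1) = exp(-r*dt) * [p_u*0.000000 + p_m*0.000000 + p_d*0.000000] = 0.000000
  V(2,+0) = exp(-r*dt) * [p_u*43.825428 + p_m*0.000000 + p_d*0.000000] = 5.426860
  V(2,+1) = exp(-r*dt) * [p_u*138.344242 + p_m*43.825428 + p_d*0.000000] = 45.898614
  V(2,+2) = exp(-r*dt) * [p_u*317.036703 + p_m*138.344242 + p_d*43.825428] = 139.026236
  V(1,-1) = exp(-r*dt) * [p_u*5.426860 + p_m*0.000000 + p_d*0.000000] = 0.672003
  V(1,+0) = exp(-r*dt) * [p_u*45.898614 + p_m*5.426860 + p_d*0.000000] = 9.245842
  V(1,+1) = exp(-r*dt) * [p_u*139.026236 + p_m*45.898614 + p_d*5.426860] = 48.453058
  V(0,+0) = exp(-r*dt) * [p_u*48.453058 + p_m*9.245842 + p_d*0.672003] = 12.206328

Answer: Price = V(0,0) = 12.2063


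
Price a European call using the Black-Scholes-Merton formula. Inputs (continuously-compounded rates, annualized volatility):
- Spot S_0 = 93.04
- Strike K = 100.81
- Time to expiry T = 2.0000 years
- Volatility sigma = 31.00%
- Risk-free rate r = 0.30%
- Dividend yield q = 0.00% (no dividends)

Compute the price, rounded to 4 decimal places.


d1 = (ln(S/K) + (r - q + 0.5*sigma^2) * T) / (sigma * sqrt(T)) = 0.04993531
d2 = d1 - sigma * sqrt(T) = -0.38847089
exp(-rT) = 0.99401796; exp(-qT) = 1.00000000
C = S_0 * exp(-qT) * N(d1) - K * exp(-rT) * N(d2)
N(d1) = 0.51991303; N(d2) = 0.34883380
C = 93.0400 * 1.00000000 * 0.51991303 - 100.8100 * 0.99401796 * 0.34883380 = 13.4171

Answer: Price = 13.4171


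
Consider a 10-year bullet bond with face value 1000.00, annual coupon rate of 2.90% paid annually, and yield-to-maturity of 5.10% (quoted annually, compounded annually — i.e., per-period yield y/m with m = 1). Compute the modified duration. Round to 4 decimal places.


Answer: Modified duration = 8.2622

Derivation:
Coupon per period c = face * coupon_rate / m = 29.000000
Periods per year m = 1; per-period yield y/m = 0.051000
Number of cashflows N = 10
Cashflows (t years, CF_t, discount factor 1/(1+y/m)^(m*t), PV):
  t = 1.0000: CF_t = 29.000000, DF = 0.951475, PV = 27.592769
  t = 2.0000: CF_t = 29.000000, DF = 0.905304, PV = 26.253824
  t = 3.0000: CF_t = 29.000000, DF = 0.861374, PV = 24.979851
  t = 4.0000: CF_t = 29.000000, DF = 0.819576, PV = 23.767699
  t = 5.0000: CF_t = 29.000000, DF = 0.779806, PV = 22.614366
  t = 6.0000: CF_t = 29.000000, DF = 0.741965, PV = 21.516999
  t = 7.0000: CF_t = 29.000000, DF = 0.705961, PV = 20.472882
  t = 8.0000: CF_t = 29.000000, DF = 0.671705, PV = 19.479431
  t = 9.0000: CF_t = 29.000000, DF = 0.639110, PV = 18.534188
  t = 10.0000: CF_t = 1029.000000, DF = 0.608097, PV = 625.731783
Price P = sum_t PV_t = 830.943791
First compute Macaulay numerator sum_t t * PV_t:
  t * PV_t at t = 1.0000: 27.592769
  t * PV_t at t = 2.0000: 52.507648
  t * PV_t at t = 3.0000: 74.939554
  t * PV_t at t = 4.0000: 95.070795
  t * PV_t at t = 5.0000: 113.071830
  t * PV_t at t = 6.0000: 129.101995
  t * PV_t at t = 7.0000: 143.310175
  t * PV_t at t = 8.0000: 155.835449
  t * PV_t at t = 9.0000: 166.807688
  t * PV_t at t = 10.0000: 6257.317825
Macaulay duration D = 7215.555727 / 830.943791 = 8.683567
Modified duration = D / (1 + y/m) = 8.683567 / (1 + 0.051000) = 8.262195


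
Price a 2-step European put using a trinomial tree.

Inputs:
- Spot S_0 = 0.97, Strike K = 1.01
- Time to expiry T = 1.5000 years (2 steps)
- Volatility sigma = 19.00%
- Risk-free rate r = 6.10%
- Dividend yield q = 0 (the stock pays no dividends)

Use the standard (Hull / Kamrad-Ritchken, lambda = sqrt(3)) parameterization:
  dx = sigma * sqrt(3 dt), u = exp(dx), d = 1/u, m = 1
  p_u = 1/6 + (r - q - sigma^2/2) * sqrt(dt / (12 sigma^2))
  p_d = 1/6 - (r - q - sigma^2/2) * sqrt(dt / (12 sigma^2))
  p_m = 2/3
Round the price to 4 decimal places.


Answer: Price = V(0,0) = 0.0607

Derivation:
dt = T/N = 0.750000; dx = sigma*sqrt(3*dt) = 0.285000
u = exp(dx) = 1.329762; d = 1/u = 0.752014
p_u = 0.223180, p_m = 0.666667, p_d = 0.110154
Discount per step: exp(-r*dt) = 0.955281
Stock lattice S(k, j) with j the centered position index:
  k=0: S(0,+0) = 0.9700
  k=1: S(1,-1) = 0.7295; S(1,+0) = 0.9700; S(1,+1) = 1.2899
  k=2: S(2,-2) = 0.5486; S(2,-1) = 0.7295; S(2,+0) = 0.9700; S(2,+1) = 1.2899; S(2,+2) = 1.7152
Terminal payoffs V(N, j) = max(K - S_T, 0):
  V(2,-2) = 0.461440; V(2,-1) = 0.280546; V(2,+0) = 0.040000; V(2,+1) = 0.000000; V(2,+2) = 0.000000
Backward induction: V(k, j) = exp(-r*dt) * [p_u * V(k+1, j+1) + p_m * V(k+1, j) + p_d * V(k+1, j-1)]
  V(1,-1) = exp(-r*dt) * [p_u*0.040000 + p_m*0.280546 + p_d*0.461440] = 0.235751
  V(1,+0) = exp(-r*dt) * [p_u*0.000000 + p_m*0.040000 + p_d*0.280546] = 0.054995
  V(1,+1) = exp(-r*dt) * [p_u*0.000000 + p_m*0.000000 + p_d*0.040000] = 0.004209
  V(0,+0) = exp(-r*dt) * [p_u*0.004209 + p_m*0.054995 + p_d*0.235751] = 0.060729


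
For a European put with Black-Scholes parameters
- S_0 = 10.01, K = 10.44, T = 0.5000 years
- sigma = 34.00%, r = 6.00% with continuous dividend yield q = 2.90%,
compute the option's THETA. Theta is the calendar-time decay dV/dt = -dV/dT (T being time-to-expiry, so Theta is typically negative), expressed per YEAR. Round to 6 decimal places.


Answer: Theta = -0.728766

Derivation:
d1 = 0.0097331621; d2 = -0.2306831435
phi(d1) = 0.3989233841; exp(-qT) = 0.9856046187; exp(-rT) = 0.9704455335
Theta = -S*exp(-qT)*phi(d1)*sigma/(2*sqrt(T)) + r*K*exp(-rT)*N(-d2) - q*S*exp(-qT)*N(-d1)
N(-d1) = 0.4961170914; N(-d2) = 0.5912195151; sqrt(T) = 0.7071067812
Term 1 = -10.0100 * 0.9856046187 * 0.3989233841 * 0.3400 / (2 * 0.7071067812) = -0.9462158557
Term 2 = 0.0600 * 10.4400 * 0.9704455335 * 0.5912195151 = 0.3593947060
Term 3 = -0.0290 * 10.0100 * 0.9856046187 * 0.4961170914 = -0.1419446389
Theta = -0.9462158557 + (0.3593947060) + (-0.1419446389) = -0.728766


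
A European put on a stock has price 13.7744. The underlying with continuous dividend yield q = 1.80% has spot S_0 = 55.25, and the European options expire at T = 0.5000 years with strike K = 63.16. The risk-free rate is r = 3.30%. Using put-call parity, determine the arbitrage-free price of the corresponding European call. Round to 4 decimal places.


Put-call parity: C - P = S_0 * exp(-qT) - K * exp(-rT).
S_0 * exp(-qT) = 55.2500 * 0.99104038 = 54.75498093
K * exp(-rT) = 63.1600 * 0.98363538 = 62.12641056
C = P + S*exp(-qT) - K*exp(-rT)
C = 13.7744 + 54.75498093 - 62.12641056 = 6.4030

Answer: Call price = 6.4030


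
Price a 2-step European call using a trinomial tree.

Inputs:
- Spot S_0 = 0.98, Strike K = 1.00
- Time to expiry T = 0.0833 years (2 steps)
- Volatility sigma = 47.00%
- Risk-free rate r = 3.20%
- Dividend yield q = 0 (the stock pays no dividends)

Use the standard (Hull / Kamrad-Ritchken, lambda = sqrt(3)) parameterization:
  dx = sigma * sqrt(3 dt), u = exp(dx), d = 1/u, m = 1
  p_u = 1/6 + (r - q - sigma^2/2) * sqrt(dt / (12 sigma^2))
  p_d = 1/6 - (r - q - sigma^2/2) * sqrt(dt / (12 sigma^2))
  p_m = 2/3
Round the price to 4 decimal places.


Answer: Price = V(0,0) = 0.0418

Derivation:
dt = T/N = 0.041650; dx = sigma*sqrt(3*dt) = 0.166137
u = exp(dx) = 1.180735; d = 1/u = 0.846930
p_u = 0.156833, p_m = 0.666667, p_d = 0.176500
Discount per step: exp(-r*dt) = 0.998668
Stock lattice S(k, j) with j the centered position index:
  k=0: S(0,+0) = 0.9800
  k=1: S(1,-1) = 0.8300; S(1,+0) = 0.9800; S(1,+1) = 1.1571
  k=2: S(2,-2) = 0.7029; S(2,-1) = 0.8300; S(2,+0) = 0.9800; S(2,+1) = 1.1571; S(2,+2) = 1.3663
Terminal payoffs V(N, j) = max(S_T - K, 0):
  V(2,-2) = 0.000000; V(2,-1) = 0.000000; V(2,+0) = 0.000000; V(2,+1) = 0.157120; V(2,+2) = 0.366252
Backward induction: V(k, j) = exp(-r*dt) * [p_u * V(k+1, j+1) + p_m * V(k+1, j) + p_d * V(k+1, j-1)]
  V(1,-1) = exp(-r*dt) * [p_u*0.000000 + p_m*0.000000 + p_d*0.000000] = 0.000000
  V(1,+0) = exp(-r*dt) * [p_u*0.157120 + p_m*0.000000 + p_d*0.000000] = 0.024609
  V(1,+1) = exp(-r*dt) * [p_u*0.366252 + p_m*0.157120 + p_d*0.000000] = 0.161971
  V(0,+0) = exp(-r*dt) * [p_u*0.161971 + p_m*0.024609 + p_d*0.000000] = 0.041753


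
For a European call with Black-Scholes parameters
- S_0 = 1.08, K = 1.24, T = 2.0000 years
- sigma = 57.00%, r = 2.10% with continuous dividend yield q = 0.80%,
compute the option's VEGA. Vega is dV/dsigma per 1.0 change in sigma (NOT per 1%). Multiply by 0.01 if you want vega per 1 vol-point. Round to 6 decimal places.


d1 = 0.2639240848; d2 = -0.5421776457
phi(d1) = 0.3852871053; exp(-qT) = 0.9841273201; exp(-rT) = 0.9588697806
Vega = S * exp(-qT) * phi(d1) * sqrt(T) = 1.0800 * 0.9841273201 * 0.3852871053 * 1.4142135624 = 0.579128

Answer: Vega = 0.579128


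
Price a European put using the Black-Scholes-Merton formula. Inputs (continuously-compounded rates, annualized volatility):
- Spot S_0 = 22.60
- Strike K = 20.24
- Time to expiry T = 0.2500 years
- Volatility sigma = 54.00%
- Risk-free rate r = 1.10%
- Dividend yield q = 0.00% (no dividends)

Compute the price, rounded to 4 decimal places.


d1 = (ln(S/K) + (r - q + 0.5*sigma^2) * T) / (sigma * sqrt(T)) = 0.55366319
d2 = d1 - sigma * sqrt(T) = 0.28366319
exp(-rT) = 0.99725378; exp(-qT) = 1.00000000
P = K * exp(-rT) * N(-d2) - S_0 * exp(-qT) * N(-d1)
N(-d1) = 0.28990469; N(-d2) = 0.38833425
P = 20.2400 * 0.99725378 * 0.38833425 - 22.6000 * 1.00000000 * 0.28990469 = 1.2865

Answer: Price = 1.2865


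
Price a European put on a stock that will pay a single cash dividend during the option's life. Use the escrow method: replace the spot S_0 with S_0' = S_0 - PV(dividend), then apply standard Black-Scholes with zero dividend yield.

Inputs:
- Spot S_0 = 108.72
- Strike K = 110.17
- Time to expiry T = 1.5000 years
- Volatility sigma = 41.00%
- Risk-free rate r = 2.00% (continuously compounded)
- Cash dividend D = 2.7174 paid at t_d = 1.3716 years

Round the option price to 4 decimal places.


PV(D) = D * exp(-r * t_d) = 2.7174 * 0.97294084 = 2.64386944
S_0' = S_0 - PV(D) = 108.7200 - 2.64386944 = 106.07613056
d1 = (ln(S_0'/K) + (r + sigma^2/2)*T) / (sigma*sqrt(T)) = 0.23540477
d2 = d1 - sigma*sqrt(T) = -0.26674063
exp(-rT) = 0.97044553
N(-d1) = 0.40694729; N(-d2) = 0.60516556
P = K * exp(-rT) * N(-d2) - S_0' * N(-d1) = 110.1700 * 0.97044553 * 0.60516556 - 106.07613056 * 0.40694729 = 21.5333

Answer: Price = 21.5333


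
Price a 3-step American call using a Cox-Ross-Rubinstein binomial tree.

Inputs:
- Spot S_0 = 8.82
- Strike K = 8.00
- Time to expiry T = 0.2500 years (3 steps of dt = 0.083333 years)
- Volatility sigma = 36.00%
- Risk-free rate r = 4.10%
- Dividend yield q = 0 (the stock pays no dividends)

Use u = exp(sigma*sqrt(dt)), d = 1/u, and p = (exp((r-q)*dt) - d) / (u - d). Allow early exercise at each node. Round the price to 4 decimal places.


dt = T/N = 0.083333
u = exp(sigma*sqrt(dt)) = 1.109515; d = 1/u = 0.901295
p = (exp((r-q)*dt) - d) / (u - d) = 0.490480
Discount per step: exp(-r*dt) = 0.996589
Stock lattice S(k, i) with i counting down-moves:
  k=0: S(0,0) = 8.8200
  k=1: S(1,0) = 9.7859; S(1,1) = 7.9494
  k=2: S(2,0) = 10.8576; S(2,1) = 8.8200; S(2,2) = 7.1648
  k=3: S(3,0) = 12.0467; S(3,1) = 9.7859; S(3,2) = 7.9494; S(3,3) = 6.4576
Terminal payoffs V(N, i) = max(S_T - K, 0):
  V(3,0) = 4.046703; V(3,1) = 1.785923; V(3,2) = 0.000000; V(3,3) = 0.000000
Backward induction: V(k, i) = exp(-r*dt) * [p * V(k+1, i) + (1-p) * V(k+1, i+1)]; then take max(V_cont, immediate exercise) for American.
  V(2,0) = exp(-r*dt) * [p*4.046703 + (1-p)*1.785923] = 2.884916; exercise = 2.857629; V(2,0) = max -> 2.884916
  V(2,1) = exp(-r*dt) * [p*1.785923 + (1-p)*0.000000] = 0.872971; exercise = 0.820000; V(2,1) = max -> 0.872971
  V(2,2) = exp(-r*dt) * [p*0.000000 + (1-p)*0.000000] = 0.000000; exercise = 0.000000; V(2,2) = max -> 0.000000
  V(1,0) = exp(-r*dt) * [p*2.884916 + (1-p)*0.872971] = 1.853445; exercise = 1.785923; V(1,0) = max -> 1.853445
  V(1,1) = exp(-r*dt) * [p*0.872971 + (1-p)*0.000000] = 0.426714; exercise = 0.000000; V(1,1) = max -> 0.426714
  V(0,0) = exp(-r*dt) * [p*1.853445 + (1-p)*0.426714] = 1.122654; exercise = 0.820000; V(0,0) = max -> 1.122654

Answer: Price = V(0,0) = 1.1227


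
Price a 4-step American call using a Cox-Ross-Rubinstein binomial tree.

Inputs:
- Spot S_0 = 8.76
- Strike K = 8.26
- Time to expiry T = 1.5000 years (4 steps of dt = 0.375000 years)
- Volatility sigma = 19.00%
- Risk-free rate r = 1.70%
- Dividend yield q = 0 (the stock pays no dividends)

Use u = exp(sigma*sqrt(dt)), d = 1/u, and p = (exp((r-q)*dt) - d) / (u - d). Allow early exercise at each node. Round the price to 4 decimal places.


dt = T/N = 0.375000
u = exp(sigma*sqrt(dt)) = 1.123390; d = 1/u = 0.890163
p = (exp((r-q)*dt) - d) / (u - d) = 0.498366
Discount per step: exp(-r*dt) = 0.993645
Stock lattice S(k, i) with i counting down-moves:
  k=0: S(0,0) = 8.7600
  k=1: S(1,0) = 9.8409; S(1,1) = 7.7978
  k=2: S(2,0) = 11.0552; S(2,1) = 8.7600; S(2,2) = 6.9413
  k=3: S(3,0) = 12.4193; S(3,1) = 9.8409; S(3,2) = 7.7978; S(3,3) = 6.1789
  k=4: S(4,0) = 13.9517; S(4,1) = 11.0552; S(4,2) = 8.7600; S(4,3) = 6.9413; S(4,4) = 5.5002
Terminal payoffs V(N, i) = max(S_T - K, 0):
  V(4,0) = 5.691666; V(4,1) = 2.795162; V(4,2) = 0.500000; V(4,3) = 0.000000; V(4,4) = 0.000000
Backward induction: V(k, i) = exp(-r*dt) * [p * V(k+1, i) + (1-p) * V(k+1, i+1)]; then take max(V_cont, immediate exercise) for American.
  V(3,0) = exp(-r*dt) * [p*5.691666 + (1-p)*2.795162] = 4.211746; exercise = 4.159256; V(3,0) = max -> 4.211746
  V(3,1) = exp(-r*dt) * [p*2.795162 + (1-p)*0.500000] = 1.633385; exercise = 1.580895; V(3,1) = max -> 1.633385
  V(3,2) = exp(-r*dt) * [p*0.500000 + (1-p)*0.000000] = 0.247600; exercise = 0.000000; V(3,2) = max -> 0.247600
  V(3,3) = exp(-r*dt) * [p*0.000000 + (1-p)*0.000000] = 0.000000; exercise = 0.000000; V(3,3) = max -> 0.000000
  V(2,0) = exp(-r*dt) * [p*4.211746 + (1-p)*1.633385] = 2.899808; exercise = 2.795162; V(2,0) = max -> 2.899808
  V(2,1) = exp(-r*dt) * [p*1.633385 + (1-p)*0.247600] = 0.932266; exercise = 0.500000; V(2,1) = max -> 0.932266
  V(2,2) = exp(-r*dt) * [p*0.247600 + (1-p)*0.000000] = 0.122611; exercise = 0.000000; V(2,2) = max -> 0.122611
  V(1,0) = exp(-r*dt) * [p*2.899808 + (1-p)*0.932266] = 1.900667; exercise = 1.580895; V(1,0) = max -> 1.900667
  V(1,1) = exp(-r*dt) * [p*0.932266 + (1-p)*0.122611] = 0.522773; exercise = 0.000000; V(1,1) = max -> 0.522773
  V(0,0) = exp(-r*dt) * [p*1.900667 + (1-p)*0.522773] = 1.201783; exercise = 0.500000; V(0,0) = max -> 1.201783

Answer: Price = V(0,0) = 1.2018


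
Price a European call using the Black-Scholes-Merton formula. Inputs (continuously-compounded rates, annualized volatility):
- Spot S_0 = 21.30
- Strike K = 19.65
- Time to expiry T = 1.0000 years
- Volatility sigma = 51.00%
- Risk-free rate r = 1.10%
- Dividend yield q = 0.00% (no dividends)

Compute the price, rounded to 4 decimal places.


Answer: Price = 5.0965

Derivation:
d1 = (ln(S/K) + (r - q + 0.5*sigma^2) * T) / (sigma * sqrt(T)) = 0.43466615
d2 = d1 - sigma * sqrt(T) = -0.07533385
exp(-rT) = 0.98906028; exp(-qT) = 1.00000000
C = S_0 * exp(-qT) * N(d1) - K * exp(-rT) * N(d2)
N(d1) = 0.66809761; N(d2) = 0.46997454
C = 21.3000 * 1.00000000 * 0.66809761 - 19.6500 * 0.98906028 * 0.46997454 = 5.0965


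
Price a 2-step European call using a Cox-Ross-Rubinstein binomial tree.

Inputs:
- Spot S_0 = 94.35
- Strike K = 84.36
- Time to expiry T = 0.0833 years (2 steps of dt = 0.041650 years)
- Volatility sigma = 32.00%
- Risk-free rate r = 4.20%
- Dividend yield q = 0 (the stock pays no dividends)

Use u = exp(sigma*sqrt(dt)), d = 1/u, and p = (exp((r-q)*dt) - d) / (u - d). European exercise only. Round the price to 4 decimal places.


Answer: Price = V(0,0) = 10.6785

Derivation:
dt = T/N = 0.041650
u = exp(sigma*sqrt(dt)) = 1.067486; d = 1/u = 0.936780
p = (exp((r-q)*dt) - d) / (u - d) = 0.497074
Discount per step: exp(-r*dt) = 0.998252
Stock lattice S(k, i) with i counting down-moves:
  k=0: S(0,0) = 94.3500
  k=1: S(1,0) = 100.7173; S(1,1) = 88.3852
  k=2: S(2,0) = 107.5144; S(2,1) = 94.3500; S(2,2) = 82.7975
Terminal payoffs V(N, i) = max(S_T - K, 0):
  V(2,0) = 23.154379; V(2,1) = 9.990000; V(2,2) = 0.000000
Backward induction: V(k, i) = exp(-r*dt) * [p * V(k+1, i) + (1-p) * V(k+1, i+1)].
  V(1,0) = exp(-r*dt) * [p*23.154379 + (1-p)*9.990000] = 16.504777
  V(1,1) = exp(-r*dt) * [p*9.990000 + (1-p)*0.000000] = 4.957093
  V(0,0) = exp(-r*dt) * [p*16.504777 + (1-p)*4.957093] = 10.678454


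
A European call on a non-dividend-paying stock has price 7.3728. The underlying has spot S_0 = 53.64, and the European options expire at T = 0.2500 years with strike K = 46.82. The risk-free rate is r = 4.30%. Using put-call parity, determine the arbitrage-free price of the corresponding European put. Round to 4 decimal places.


Answer: Put price = 0.0522

Derivation:
Put-call parity: C - P = S_0 * exp(-qT) - K * exp(-rT).
S_0 * exp(-qT) = 53.6400 * 1.00000000 = 53.64000000
K * exp(-rT) = 46.8200 * 0.98930757 = 46.31938065
P = C - S*exp(-qT) + K*exp(-rT)
P = 7.3728 - 53.64000000 + 46.31938065 = 0.0522


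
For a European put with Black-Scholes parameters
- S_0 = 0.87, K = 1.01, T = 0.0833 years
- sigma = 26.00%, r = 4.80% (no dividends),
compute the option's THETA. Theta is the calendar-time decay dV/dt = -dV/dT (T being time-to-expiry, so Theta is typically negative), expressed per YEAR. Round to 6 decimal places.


d1 = -1.8976208275; d2 = -1.9726613499
phi(d1) = 0.0659129112; exp(-qT) = 1.0000000000; exp(-rT) = 0.9960095830
Theta = -S*exp(-qT)*phi(d1)*sigma/(2*sqrt(T)) + r*K*exp(-rT)*N(-d2) - q*S*exp(-qT)*N(-d1)
N(-d1) = 0.9711269756; N(-d2) = 0.9757329209; sqrt(T) = 0.2886173938
Term 1 = -0.8700 * 1.0000000000 * 0.0659129112 * 0.2600 / (2 * 0.2886173938) = -0.0258291788
Term 2 = 0.0480 * 1.0100 * 0.9960095830 * 0.9757329209 = 0.0471147712
Term 3 = 0 (no dividend yield, q = 0)
Theta = -0.0258291788 + (0.0471147712) + (0.0000000000) = 0.021286

Answer: Theta = 0.021286


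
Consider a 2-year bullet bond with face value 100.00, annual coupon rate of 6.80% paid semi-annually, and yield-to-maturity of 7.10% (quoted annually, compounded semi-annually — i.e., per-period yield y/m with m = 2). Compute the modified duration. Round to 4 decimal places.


Answer: Modified duration = 1.8379

Derivation:
Coupon per period c = face * coupon_rate / m = 3.400000
Periods per year m = 2; per-period yield y/m = 0.035500
Number of cashflows N = 4
Cashflows (t years, CF_t, discount factor 1/(1+y/m)^(m*t), PV):
  t = 0.5000: CF_t = 3.400000, DF = 0.965717, PV = 3.283438
  t = 1.0000: CF_t = 3.400000, DF = 0.932609, PV = 3.170872
  t = 1.5000: CF_t = 3.400000, DF = 0.900637, PV = 3.062165
  t = 2.0000: CF_t = 103.400000, DF = 0.869760, PV = 89.933216
Price P = sum_t PV_t = 99.449691
First compute Macaulay numerator sum_t t * PV_t:
  t * PV_t at t = 0.5000: 1.641719
  t * PV_t at t = 1.0000: 3.170872
  t * PV_t at t = 1.5000: 4.593248
  t * PV_t at t = 2.0000: 179.866433
Macaulay duration D = 189.272271 / 99.449691 = 1.903196
Modified duration = D / (1 + y/m) = 1.903196 / (1 + 0.035500) = 1.837949


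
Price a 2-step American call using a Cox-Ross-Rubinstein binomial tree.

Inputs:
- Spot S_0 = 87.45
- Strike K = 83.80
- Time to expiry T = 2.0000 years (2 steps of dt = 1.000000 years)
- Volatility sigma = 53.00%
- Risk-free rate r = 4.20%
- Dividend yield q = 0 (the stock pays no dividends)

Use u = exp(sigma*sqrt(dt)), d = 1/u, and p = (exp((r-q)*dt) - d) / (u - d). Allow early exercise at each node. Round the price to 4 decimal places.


dt = T/N = 1.000000
u = exp(sigma*sqrt(dt)) = 1.698932; d = 1/u = 0.588605
p = (exp((r-q)*dt) - d) / (u - d) = 0.409149
Discount per step: exp(-r*dt) = 0.958870
Stock lattice S(k, i) with i counting down-moves:
  k=0: S(0,0) = 87.4500
  k=1: S(1,0) = 148.5716; S(1,1) = 51.4735
  k=2: S(2,0) = 252.4131; S(2,1) = 87.4500; S(2,2) = 30.2976
Terminal payoffs V(N, i) = max(S_T - K, 0):
  V(2,0) = 168.613143; V(2,1) = 3.650000; V(2,2) = 0.000000
Backward induction: V(k, i) = exp(-r*dt) * [p * V(k+1, i) + (1-p) * V(k+1, i+1)]; then take max(V_cont, immediate exercise) for American.
  V(1,0) = exp(-r*dt) * [p*168.613143 + (1-p)*3.650000] = 68.218343; exercise = 64.771630; V(1,0) = max -> 68.218343
  V(1,1) = exp(-r*dt) * [p*3.650000 + (1-p)*0.000000] = 1.431971; exercise = 0.000000; V(1,1) = max -> 1.431971
  V(0,0) = exp(-r*dt) * [p*68.218343 + (1-p)*1.431971] = 27.574755; exercise = 3.650000; V(0,0) = max -> 27.574755

Answer: Price = V(0,0) = 27.5748


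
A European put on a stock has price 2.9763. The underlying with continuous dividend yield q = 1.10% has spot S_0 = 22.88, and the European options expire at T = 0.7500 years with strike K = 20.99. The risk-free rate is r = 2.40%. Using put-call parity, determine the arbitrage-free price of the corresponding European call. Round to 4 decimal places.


Put-call parity: C - P = S_0 * exp(-qT) - K * exp(-rT).
S_0 * exp(-qT) = 22.8800 * 0.99178394 = 22.69201650
K * exp(-rT) = 20.9900 * 0.98216103 = 20.61556007
C = P + S*exp(-qT) - K*exp(-rT)
C = 2.9763 + 22.69201650 - 20.61556007 = 5.0528

Answer: Call price = 5.0528


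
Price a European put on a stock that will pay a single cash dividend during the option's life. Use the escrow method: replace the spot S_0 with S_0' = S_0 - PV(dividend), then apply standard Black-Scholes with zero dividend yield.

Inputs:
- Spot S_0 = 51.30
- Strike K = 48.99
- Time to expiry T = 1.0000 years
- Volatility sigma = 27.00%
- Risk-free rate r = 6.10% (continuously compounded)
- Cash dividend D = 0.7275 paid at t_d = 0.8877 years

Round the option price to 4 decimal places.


PV(D) = D * exp(-r * t_d) = 0.7275 * 0.94729029 = 0.68915368
S_0' = S_0 - PV(D) = 51.3000 - 0.68915368 = 50.61084632
d1 = (ln(S_0'/K) + (r + sigma^2/2)*T) / (sigma*sqrt(T)) = 0.48148041
d2 = d1 - sigma*sqrt(T) = 0.21148041
exp(-rT) = 0.94082324
N(-d1) = 0.31508755; N(-d2) = 0.41625621
P = K * exp(-rT) * N(-d2) - S_0' * N(-d1) = 48.9900 * 0.94082324 * 0.41625621 - 50.61084632 * 0.31508755 = 3.2388

Answer: Price = 3.2388


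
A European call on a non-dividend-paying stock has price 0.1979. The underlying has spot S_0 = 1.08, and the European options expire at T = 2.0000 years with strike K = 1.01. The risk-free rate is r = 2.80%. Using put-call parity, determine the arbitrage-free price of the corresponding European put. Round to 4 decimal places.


Put-call parity: C - P = S_0 * exp(-qT) - K * exp(-rT).
S_0 * exp(-qT) = 1.0800 * 1.00000000 = 1.08000000
K * exp(-rT) = 1.0100 * 0.94553914 = 0.95499453
P = C - S*exp(-qT) + K*exp(-rT)
P = 0.1979 - 1.08000000 + 0.95499453 = 0.0729

Answer: Put price = 0.0729


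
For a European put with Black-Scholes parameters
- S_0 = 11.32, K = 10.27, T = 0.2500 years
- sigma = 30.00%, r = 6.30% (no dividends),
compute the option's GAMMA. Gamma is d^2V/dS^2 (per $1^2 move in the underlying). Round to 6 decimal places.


Answer: Gamma = 0.166630

Derivation:
d1 = 0.8289603256; d2 = 0.6789603256
phi(d1) = 0.2829383799; exp(-qT) = 1.0000000000; exp(-rT) = 0.9843733826
Gamma = exp(-qT) * phi(d1) / (S * sigma * sqrt(T)) = 1.0000000000 * 0.2829383799 / (11.3200 * 0.3000 * 0.5000000000) = 0.166630


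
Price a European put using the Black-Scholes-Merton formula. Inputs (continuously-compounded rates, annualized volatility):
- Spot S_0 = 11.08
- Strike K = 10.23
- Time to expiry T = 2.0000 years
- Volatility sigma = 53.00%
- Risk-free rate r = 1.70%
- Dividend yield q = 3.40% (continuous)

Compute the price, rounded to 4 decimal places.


d1 = (ln(S/K) + (r - q + 0.5*sigma^2) * T) / (sigma * sqrt(T)) = 0.43589411
d2 = d1 - sigma * sqrt(T) = -0.31363908
exp(-rT) = 0.96657150; exp(-qT) = 0.93426047
P = K * exp(-rT) * N(-d2) - S_0 * exp(-qT) * N(-d1)
N(-d1) = 0.33145678; N(-d2) = 0.62310241
P = 10.2300 * 0.96657150 * 0.62310241 - 11.0800 * 0.93426047 * 0.33145678 = 2.7301

Answer: Price = 2.7301


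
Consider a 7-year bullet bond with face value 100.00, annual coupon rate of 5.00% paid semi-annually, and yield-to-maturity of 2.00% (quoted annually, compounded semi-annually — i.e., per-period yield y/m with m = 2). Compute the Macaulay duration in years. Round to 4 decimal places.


Answer: Macaulay duration = 6.0939 years

Derivation:
Coupon per period c = face * coupon_rate / m = 2.500000
Periods per year m = 2; per-period yield y/m = 0.010000
Number of cashflows N = 14
Cashflows (t years, CF_t, discount factor 1/(1+y/m)^(m*t), PV):
  t = 0.5000: CF_t = 2.500000, DF = 0.990099, PV = 2.475248
  t = 1.0000: CF_t = 2.500000, DF = 0.980296, PV = 2.450740
  t = 1.5000: CF_t = 2.500000, DF = 0.970590, PV = 2.426475
  t = 2.0000: CF_t = 2.500000, DF = 0.960980, PV = 2.402451
  t = 2.5000: CF_t = 2.500000, DF = 0.951466, PV = 2.378664
  t = 3.0000: CF_t = 2.500000, DF = 0.942045, PV = 2.355113
  t = 3.5000: CF_t = 2.500000, DF = 0.932718, PV = 2.331795
  t = 4.0000: CF_t = 2.500000, DF = 0.923483, PV = 2.308708
  t = 4.5000: CF_t = 2.500000, DF = 0.914340, PV = 2.285850
  t = 5.0000: CF_t = 2.500000, DF = 0.905287, PV = 2.263217
  t = 5.5000: CF_t = 2.500000, DF = 0.896324, PV = 2.240809
  t = 6.0000: CF_t = 2.500000, DF = 0.887449, PV = 2.218623
  t = 6.5000: CF_t = 2.500000, DF = 0.878663, PV = 2.196656
  t = 7.0000: CF_t = 102.500000, DF = 0.869963, PV = 89.171204
Price P = sum_t PV_t = 119.505555
Macaulay numerator sum_t t * PV_t:
  t * PV_t at t = 0.5000: 1.237624
  t * PV_t at t = 1.0000: 2.450740
  t * PV_t at t = 1.5000: 3.639713
  t * PV_t at t = 2.0000: 4.804902
  t * PV_t at t = 2.5000: 5.946661
  t * PV_t at t = 3.0000: 7.065339
  t * PV_t at t = 3.5000: 8.161283
  t * PV_t at t = 4.0000: 9.234832
  t * PV_t at t = 4.5000: 10.286323
  t * PV_t at t = 5.0000: 11.316087
  t * PV_t at t = 5.5000: 12.324451
  t * PV_t at t = 6.0000: 13.311738
  t * PV_t at t = 6.5000: 14.278267
  t * PV_t at t = 7.0000: 624.198431
Macaulay duration D = (sum_t t * PV_t) / P = 728.256391 / 119.505555 = 6.093912


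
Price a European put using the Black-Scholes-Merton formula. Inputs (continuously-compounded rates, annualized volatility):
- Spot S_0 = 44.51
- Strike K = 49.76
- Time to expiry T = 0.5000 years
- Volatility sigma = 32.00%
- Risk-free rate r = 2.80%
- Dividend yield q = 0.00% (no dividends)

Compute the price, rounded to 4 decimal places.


Answer: Price = 6.8771

Derivation:
d1 = (ln(S/K) + (r - q + 0.5*sigma^2) * T) / (sigma * sqrt(T)) = -0.31774535
d2 = d1 - sigma * sqrt(T) = -0.54401952
exp(-rT) = 0.98609754; exp(-qT) = 1.00000000
P = K * exp(-rT) * N(-d2) - S_0 * exp(-qT) * N(-d1)
N(-d1) = 0.62466095; N(-d2) = 0.70678598
P = 49.7600 * 0.98609754 * 0.70678598 - 44.5100 * 1.00000000 * 0.62466095 = 6.8771


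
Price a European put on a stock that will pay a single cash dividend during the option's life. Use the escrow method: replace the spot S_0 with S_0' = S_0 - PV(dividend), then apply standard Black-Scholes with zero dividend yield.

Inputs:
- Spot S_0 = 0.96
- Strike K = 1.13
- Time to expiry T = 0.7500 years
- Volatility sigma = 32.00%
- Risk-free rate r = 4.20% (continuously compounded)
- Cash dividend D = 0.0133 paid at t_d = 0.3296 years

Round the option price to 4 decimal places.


Answer: Price = 0.2015

Derivation:
PV(D) = D * exp(-r * t_d) = 0.0133 * 0.98625218 = 0.01311715
S_0' = S_0 - PV(D) = 0.9600 - 0.01311715 = 0.94688285
d1 = (ln(S_0'/K) + (r + sigma^2/2)*T) / (sigma*sqrt(T)) = -0.38573326
d2 = d1 - sigma*sqrt(T) = -0.66286139
exp(-rT) = 0.96899096
N(-d1) = 0.65015289; N(-d2) = 0.74629033
P = K * exp(-rT) * N(-d2) - S_0' * N(-d1) = 1.1300 * 0.96899096 * 0.74629033 - 0.94688285 * 0.65015289 = 0.2015


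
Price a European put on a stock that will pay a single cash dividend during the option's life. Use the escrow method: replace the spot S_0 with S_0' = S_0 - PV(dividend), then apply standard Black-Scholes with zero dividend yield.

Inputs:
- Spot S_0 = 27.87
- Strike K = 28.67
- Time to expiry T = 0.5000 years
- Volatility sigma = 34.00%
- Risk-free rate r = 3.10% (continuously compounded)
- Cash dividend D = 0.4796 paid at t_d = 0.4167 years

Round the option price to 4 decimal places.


Answer: Price = 3.0979

Derivation:
PV(D) = D * exp(-r * t_d) = 0.4796 * 0.98716538 = 0.47344451
S_0' = S_0 - PV(D) = 27.8700 - 0.47344451 = 27.39655549
d1 = (ln(S_0'/K) + (r + sigma^2/2)*T) / (sigma*sqrt(T)) = -0.00430082
d2 = d1 - sigma*sqrt(T) = -0.24471712
exp(-rT) = 0.98461951
N(-d1) = 0.50171577; N(-d2) = 0.59666227
P = K * exp(-rT) * N(-d2) - S_0' * N(-d1) = 28.6700 * 0.98461951 * 0.59666227 - 27.39655549 * 0.50171577 = 3.0979


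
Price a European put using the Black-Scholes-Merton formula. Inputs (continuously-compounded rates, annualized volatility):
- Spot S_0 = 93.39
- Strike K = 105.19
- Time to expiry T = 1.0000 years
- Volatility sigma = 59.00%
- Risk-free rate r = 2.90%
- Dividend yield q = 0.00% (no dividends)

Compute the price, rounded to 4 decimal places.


d1 = (ln(S/K) + (r - q + 0.5*sigma^2) * T) / (sigma * sqrt(T)) = 0.14248480
d2 = d1 - sigma * sqrt(T) = -0.44751520
exp(-rT) = 0.97141646; exp(-qT) = 1.00000000
P = K * exp(-rT) * N(-d2) - S_0 * exp(-qT) * N(-d1)
N(-d1) = 0.44334854; N(-d2) = 0.67274844
P = 105.1900 * 0.97141646 * 0.67274844 - 93.3900 * 1.00000000 * 0.44334854 = 27.3393

Answer: Price = 27.3393


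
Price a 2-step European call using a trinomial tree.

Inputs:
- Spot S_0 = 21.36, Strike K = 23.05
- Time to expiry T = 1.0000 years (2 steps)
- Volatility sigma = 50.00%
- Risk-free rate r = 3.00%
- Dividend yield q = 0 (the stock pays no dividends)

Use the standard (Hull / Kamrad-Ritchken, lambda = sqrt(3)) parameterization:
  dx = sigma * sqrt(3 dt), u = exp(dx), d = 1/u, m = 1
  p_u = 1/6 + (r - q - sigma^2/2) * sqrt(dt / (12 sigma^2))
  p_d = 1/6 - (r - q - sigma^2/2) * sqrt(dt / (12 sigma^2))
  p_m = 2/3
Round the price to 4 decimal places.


Answer: Price = V(0,0) = 3.4942

Derivation:
dt = T/N = 0.500000; dx = sigma*sqrt(3*dt) = 0.612372
u = exp(dx) = 1.844803; d = 1/u = 0.542063
p_u = 0.127883, p_m = 0.666667, p_d = 0.205450
Discount per step: exp(-r*dt) = 0.985112
Stock lattice S(k, j) with j the centered position index:
  k=0: S(0,+0) = 21.3600
  k=1: S(1,-1) = 11.5785; S(1,+0) = 21.3600; S(1,+1) = 39.4050
  k=2: S(2,-2) = 6.2763; S(2,-1) = 11.5785; S(2,+0) = 21.3600; S(2,+1) = 39.4050; S(2,+2) = 72.6944
Terminal payoffs V(N, j) = max(S_T - K, 0):
  V(2,-2) = 0.000000; V(2,-1) = 0.000000; V(2,+0) = 0.000000; V(2,+1) = 16.354990; V(2,+2) = 49.644439
Backward induction: V(k, j) = exp(-r*dt) * [p_u * V(k+1, j+1) + p_m * V(k+1, j) + p_d * V(k+1, j-1)]
  V(1,-1) = exp(-r*dt) * [p_u*0.000000 + p_m*0.000000 + p_d*0.000000] = 0.000000
  V(1,+0) = exp(-r*dt) * [p_u*16.354990 + p_m*0.000000 + p_d*0.000000] = 2.060388
  V(1,+1) = exp(-r*dt) * [p_u*49.644439 + p_m*16.354990 + p_d*0.000000] = 16.995161
  V(0,+0) = exp(-r*dt) * [p_u*16.995161 + p_m*2.060388 + p_d*0.000000] = 3.494178
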